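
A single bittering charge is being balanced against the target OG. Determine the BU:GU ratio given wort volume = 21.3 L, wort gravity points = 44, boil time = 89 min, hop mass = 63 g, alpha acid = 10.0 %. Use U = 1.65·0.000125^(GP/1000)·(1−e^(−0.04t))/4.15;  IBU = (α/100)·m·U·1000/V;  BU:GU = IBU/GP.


U = 1.65·0.000125^(44/1000)·(1−e^(−0.04·89))/4.15 = 0.2601
IBU = (10.0/100)·63·0.2601·1000/21.3 = 76.9362
BU:GU = 76.9362/44

1.7486


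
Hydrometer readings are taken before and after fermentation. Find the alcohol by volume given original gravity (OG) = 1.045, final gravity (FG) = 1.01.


ABV = (OG − FG) · 131.25
ABV = (1.045 − 1.01) · 131.25

4.5937 % ABV


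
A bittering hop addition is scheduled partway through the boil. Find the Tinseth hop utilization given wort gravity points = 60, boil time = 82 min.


U = 1.65·0.000125^(GP/1000) · (1 − e^(−0.04·t))/4.15
bigness = 1.65·0.000125^(60/1000) = 0.9623
boil_factor = (1 − e^(−0.04·82))/4.15 = 0.2319
U = 0.9623 · 0.2319

0.2231


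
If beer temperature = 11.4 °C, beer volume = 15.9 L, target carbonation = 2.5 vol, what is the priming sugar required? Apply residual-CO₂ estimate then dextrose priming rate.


residual = 14.695·(0.01821 + 0.09011·e^(−0.04·T));  sugar = (target − residual)·4.0·V
residual = 14.695·(0.01821 + 0.09011·e^(−0.04·11.4)) = 1.1069
sugar = (2.5 − 1.1069)·4.0·15.9

88.6030 g


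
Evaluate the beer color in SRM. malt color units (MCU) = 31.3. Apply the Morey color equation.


SRM = 1.4922 · MCU^0.6859
SRM = 1.4922 · 31.3^0.6859

15.8351 SRM


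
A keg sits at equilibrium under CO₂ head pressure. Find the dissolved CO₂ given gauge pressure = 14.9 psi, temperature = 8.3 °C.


vols = (P + 14.695)·(0.01821 + 0.09011·e^(−0.04·T))
vols = (14.9 + 14.695)·(0.01821 + 0.09011·e^(−0.04·8.3))

2.4523 volumes


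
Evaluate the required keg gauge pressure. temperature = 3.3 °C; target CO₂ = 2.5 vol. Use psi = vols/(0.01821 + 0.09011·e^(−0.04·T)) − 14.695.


psi = 2.5/(0.01821 + 0.09011·e^(−0.04·3.3)) − 14.695

11.0312 psi


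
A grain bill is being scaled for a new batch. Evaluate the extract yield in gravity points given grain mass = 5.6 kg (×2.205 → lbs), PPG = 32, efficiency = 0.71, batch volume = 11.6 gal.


points = lbs × PPG × eff / vol
lbs = 5.6 × 2.205 = 12.3480
points = 12.3480 × 32 × 0.71 / 11.6

24.1850 points


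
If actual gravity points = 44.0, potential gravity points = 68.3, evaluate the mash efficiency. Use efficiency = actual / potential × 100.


efficiency = 44.0 / 68.3 × 100

64.4217 %


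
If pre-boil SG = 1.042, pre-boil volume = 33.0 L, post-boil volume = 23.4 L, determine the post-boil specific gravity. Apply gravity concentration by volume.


SG_post = 1 + (SG_pre − 1)·V_pre/V_post
pts_pre = (1.042 − 1)·1000 = 42.0000
pts_post = 42.0000·33.0/23.4 = 59.2308
SG_post = 1 + 59.2308/1000

1.0592


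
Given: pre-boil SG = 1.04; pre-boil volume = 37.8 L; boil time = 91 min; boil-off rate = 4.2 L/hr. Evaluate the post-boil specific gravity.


V_post = V_pre − rate·(t/60);  SG_post = 1 + (SG_pre−1)·V_pre/V_post
V_post = 37.8 − 4.2·(91/60) = 31.4300
SG_post = 1 + (1.04 − 1)·37.8/31.4300

1.0481


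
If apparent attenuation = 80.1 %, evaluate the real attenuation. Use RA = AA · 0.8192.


RA = 80.1 · 0.8192

65.6179 %


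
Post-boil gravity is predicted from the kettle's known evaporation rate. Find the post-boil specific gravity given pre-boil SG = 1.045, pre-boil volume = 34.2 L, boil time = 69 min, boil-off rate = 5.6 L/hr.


V_post = V_pre − rate·(t/60);  SG_post = 1 + (SG_pre−1)·V_pre/V_post
V_post = 34.2 − 5.6·(69/60) = 27.7600
SG_post = 1 + (1.045 − 1)·34.2/27.7600

1.0554


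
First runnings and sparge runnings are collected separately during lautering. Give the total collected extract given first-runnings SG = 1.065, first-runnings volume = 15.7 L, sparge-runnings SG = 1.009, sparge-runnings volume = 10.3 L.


total = Σ (SG_i − 1)·1000·V_i
first = (1.065 − 1)·1000·15.7 = 1020.5000
sparge = (1.009 − 1)·1000·10.3 = 92.7000
total = 1020.5000 + 92.7000

1113.2000 gravity·L


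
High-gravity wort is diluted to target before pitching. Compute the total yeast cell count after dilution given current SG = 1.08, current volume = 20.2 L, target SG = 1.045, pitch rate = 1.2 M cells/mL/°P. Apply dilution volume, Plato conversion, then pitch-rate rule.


V_w = V·((SG_c−1)/(SG_t−1)−1);  °P = 259 − 259/SG_t;  cells = rate·(V+V_w)·°P
V_w = 20.2·((1.08−1)/(1.045−1)−1) = 15.7111
V_final = 20.2 + 15.7111 = 35.9111
°P = 259 − 259/1.045 = 11.1531
cells = 1.2·35.9111·11.1531

480.6247 billion cells


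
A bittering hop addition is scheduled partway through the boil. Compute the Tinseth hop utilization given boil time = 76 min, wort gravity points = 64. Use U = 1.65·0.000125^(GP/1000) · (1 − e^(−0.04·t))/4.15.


bigness = 1.65·0.000125^(64/1000) = 0.9283
boil_factor = (1 − e^(−0.04·76))/4.15 = 0.2294
U = 0.9283 · 0.2294

0.2130


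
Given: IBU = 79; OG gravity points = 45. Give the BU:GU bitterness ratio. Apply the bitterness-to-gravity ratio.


BU:GU = IBU / OG_points
BU:GU = 79 / 45

1.7556


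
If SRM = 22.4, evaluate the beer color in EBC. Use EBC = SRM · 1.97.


EBC = 22.4 · 1.97

44.1280 EBC


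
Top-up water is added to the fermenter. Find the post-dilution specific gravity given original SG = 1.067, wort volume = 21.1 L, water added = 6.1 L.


SG_new = 1 + (SG_old − 1)·V_old/(V_old + V_water)
pts = (1.067 − 1)·1000·21.1/(21.1 + 6.1) = 51.9743
SG_new = 1 + 51.9743/1000

1.0520


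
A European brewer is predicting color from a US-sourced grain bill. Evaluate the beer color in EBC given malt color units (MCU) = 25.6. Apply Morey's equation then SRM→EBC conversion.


SRM = 1.4922·MCU^0.6859;  EBC = SRM·1.97
SRM = 1.4922·25.6^0.6859 = 13.7955
EBC = 13.7955·1.97

27.1772 EBC


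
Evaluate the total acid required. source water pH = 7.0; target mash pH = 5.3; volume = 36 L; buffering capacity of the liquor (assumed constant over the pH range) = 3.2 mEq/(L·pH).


acid = buffering capacity · (pH_source − pH_target) · V
acid = 3.2 · (7.0 − 5.3) · 36

195.8400 mEq


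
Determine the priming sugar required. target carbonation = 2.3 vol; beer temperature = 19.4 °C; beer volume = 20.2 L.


residual = 14.695·(0.01821 + 0.09011·e^(−0.04·T));  sugar = (target − residual)·4.0·V
residual = 14.695·(0.01821 + 0.09011·e^(−0.04·19.4)) = 0.8770
sugar = (2.3 − 0.8770)·4.0·20.2

114.9756 g


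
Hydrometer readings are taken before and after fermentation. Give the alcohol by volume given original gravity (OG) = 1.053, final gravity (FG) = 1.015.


ABV = (OG − FG) · 131.25
ABV = (1.053 − 1.015) · 131.25

4.9875 % ABV


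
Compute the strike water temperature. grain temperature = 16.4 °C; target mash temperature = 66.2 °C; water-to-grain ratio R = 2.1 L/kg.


T_strike = (0.41/R)·(T_mash − T_grain) + T_mash
T_strike = (0.41/2.1)·(66.2 − 16.4) + 66.2

75.9229 °C


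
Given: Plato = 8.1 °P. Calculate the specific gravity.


SG = 259/(259 − P)
SG = 259/(259 − 8.1)

1.0323


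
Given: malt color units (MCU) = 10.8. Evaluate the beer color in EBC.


SRM = 1.4922·MCU^0.6859;  EBC = SRM·1.97
SRM = 1.4922·10.8^0.6859 = 7.6322
EBC = 7.6322·1.97

15.0355 EBC


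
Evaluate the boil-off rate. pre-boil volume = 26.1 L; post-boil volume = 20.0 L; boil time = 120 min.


rate = (V_pre − V_post) / (t_min/60)
rate = (26.1 − 20.0) / (120/60)

3.0500 L/hr


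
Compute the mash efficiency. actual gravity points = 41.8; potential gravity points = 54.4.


efficiency = actual / potential × 100
efficiency = 41.8 / 54.4 × 100

76.8382 %


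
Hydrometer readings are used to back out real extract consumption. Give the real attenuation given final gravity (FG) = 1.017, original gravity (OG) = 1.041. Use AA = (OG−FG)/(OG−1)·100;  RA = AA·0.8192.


AA = (1.041 − 1.017)/(1.041 − 1)·100 = 58.5366
RA = 58.5366·0.8192

47.9532 %


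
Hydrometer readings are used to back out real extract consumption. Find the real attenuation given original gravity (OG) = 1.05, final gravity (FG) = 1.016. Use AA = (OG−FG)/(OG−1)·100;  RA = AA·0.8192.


AA = (1.05 − 1.016)/(1.05 − 1)·100 = 68.0000
RA = 68.0000·0.8192

55.7056 %


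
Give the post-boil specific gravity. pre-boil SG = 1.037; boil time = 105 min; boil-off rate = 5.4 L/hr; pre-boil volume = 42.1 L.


V_post = V_pre − rate·(t/60);  SG_post = 1 + (SG_pre−1)·V_pre/V_post
V_post = 42.1 − 5.4·(105/60) = 32.6500
SG_post = 1 + (1.037 − 1)·42.1/32.6500

1.0477


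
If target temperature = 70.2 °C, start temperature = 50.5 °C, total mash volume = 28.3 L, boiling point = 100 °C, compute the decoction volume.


V_dec = V_total·(T_target − T_start)/(T_boil − T_start)
V_dec = 28.3·(70.2 − 50.5)/(100 − 50.5)

11.2628 L


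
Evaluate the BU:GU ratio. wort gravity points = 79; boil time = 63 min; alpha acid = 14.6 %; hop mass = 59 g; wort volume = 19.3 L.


U = 1.65·0.000125^(GP/1000)·(1−e^(−0.04t))/4.15;  IBU = (α/100)·m·U·1000/V;  BU:GU = IBU/GP
U = 1.65·0.000125^(79/1000)·(1−e^(−0.04·63))/4.15 = 0.1797
IBU = (14.6/100)·59·0.1797·1000/19.3 = 80.2251
BU:GU = 80.2251/79

1.0155


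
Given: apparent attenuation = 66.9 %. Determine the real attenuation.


RA = AA · 0.8192
RA = 66.9 · 0.8192

54.8045 %


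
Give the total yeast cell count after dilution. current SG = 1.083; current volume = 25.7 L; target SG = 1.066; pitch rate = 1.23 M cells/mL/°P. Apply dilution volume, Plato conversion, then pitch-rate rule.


V_w = V·((SG_c−1)/(SG_t−1)−1);  °P = 259 − 259/SG_t;  cells = rate·(V+V_w)·°P
V_w = 25.7·((1.083−1)/(1.066−1)−1) = 6.6197
V_final = 25.7 + 6.6197 = 32.3197
°P = 259 − 259/1.066 = 16.0356
cells = 1.23·32.3197·16.0356

637.4687 billion cells


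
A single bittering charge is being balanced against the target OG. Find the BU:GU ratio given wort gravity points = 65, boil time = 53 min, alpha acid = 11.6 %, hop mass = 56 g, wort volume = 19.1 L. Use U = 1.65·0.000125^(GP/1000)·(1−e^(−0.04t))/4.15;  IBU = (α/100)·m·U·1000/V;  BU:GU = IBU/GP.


U = 1.65·0.000125^(65/1000)·(1−e^(−0.04·53))/4.15 = 0.1951
IBU = (11.6/100)·56·0.1951·1000/19.1 = 66.3460
BU:GU = 66.3460/65

1.0207


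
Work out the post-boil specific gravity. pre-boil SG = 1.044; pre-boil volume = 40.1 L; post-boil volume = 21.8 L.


SG_post = 1 + (SG_pre − 1)·V_pre/V_post
pts_pre = (1.044 − 1)·1000 = 44.0000
pts_post = 44.0000·40.1/21.8 = 80.9358
SG_post = 1 + 80.9358/1000

1.0809


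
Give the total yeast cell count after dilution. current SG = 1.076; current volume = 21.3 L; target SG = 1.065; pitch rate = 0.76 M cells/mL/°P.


V_w = V·((SG_c−1)/(SG_t−1)−1);  °P = 259 − 259/SG_t;  cells = rate·(V+V_w)·°P
V_w = 21.3·((1.076−1)/(1.065−1)−1) = 3.6046
V_final = 21.3 + 3.6046 = 24.9046
°P = 259 − 259/1.065 = 15.8075
cells = 0.76·24.9046·15.8075

299.1968 billion cells


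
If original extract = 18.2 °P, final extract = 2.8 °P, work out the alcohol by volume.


SG = 259/(259 − P);  ABV = (OG − FG)·131.25
OG = 259/(259 − 18.2) = 1.0756
FG = 259/(259 − 2.8) = 1.0109
ABV = (1.0756 − 1.0109)·131.25

8.4856 % ABV


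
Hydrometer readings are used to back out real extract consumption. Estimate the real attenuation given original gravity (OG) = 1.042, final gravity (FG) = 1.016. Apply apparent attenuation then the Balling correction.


AA = (OG−FG)/(OG−1)·100;  RA = AA·0.8192
AA = (1.042 − 1.016)/(1.042 − 1)·100 = 61.9048
RA = 61.9048·0.8192

50.7124 %


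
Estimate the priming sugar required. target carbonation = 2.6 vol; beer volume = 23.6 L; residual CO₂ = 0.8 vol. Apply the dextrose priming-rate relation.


sugar = (target − residual)·4.0·V
sugar = (2.6 − 0.8)·4.0·23.6

169.9200 g


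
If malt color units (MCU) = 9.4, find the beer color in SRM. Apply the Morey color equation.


SRM = 1.4922 · MCU^0.6859
SRM = 1.4922 · 9.4^0.6859

6.9390 SRM


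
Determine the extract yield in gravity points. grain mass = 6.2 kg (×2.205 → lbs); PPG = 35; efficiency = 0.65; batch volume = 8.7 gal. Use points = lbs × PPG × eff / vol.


lbs = 6.2 × 2.205 = 13.6710
points = 13.6710 × 35 × 0.65 / 8.7

35.7489 points


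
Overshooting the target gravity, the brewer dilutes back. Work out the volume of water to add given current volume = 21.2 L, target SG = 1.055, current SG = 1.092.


V_water = V·((SG_curr − 1)/(SG_target − 1) − 1)
V_water = 21.2·((1.092 − 1)/(1.055 − 1) − 1)

14.2618 L


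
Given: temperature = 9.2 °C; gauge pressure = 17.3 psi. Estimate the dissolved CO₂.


vols = (P + 14.695)·(0.01821 + 0.09011·e^(−0.04·T))
vols = (17.3 + 14.695)·(0.01821 + 0.09011·e^(−0.04·9.2))

2.5781 volumes


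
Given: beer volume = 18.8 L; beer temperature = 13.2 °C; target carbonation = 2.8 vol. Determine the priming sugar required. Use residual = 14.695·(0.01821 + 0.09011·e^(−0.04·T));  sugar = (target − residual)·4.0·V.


residual = 14.695·(0.01821 + 0.09011·e^(−0.04·13.2)) = 1.0486
sugar = (2.8 − 1.0486)·4.0·18.8

131.7077 g


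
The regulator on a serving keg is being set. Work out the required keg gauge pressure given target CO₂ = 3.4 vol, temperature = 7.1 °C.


psi = vols/(0.01821 + 0.09011·e^(−0.04·T)) − 14.695
psi = 3.4/(0.01821 + 0.09011·e^(−0.04·7.1)) − 14.695

24.8207 psi


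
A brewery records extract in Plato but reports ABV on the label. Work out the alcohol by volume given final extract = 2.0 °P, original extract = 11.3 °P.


SG = 259/(259 − P);  ABV = (OG − FG)·131.25
OG = 259/(259 − 11.3) = 1.0456
FG = 259/(259 − 2.0) = 1.0078
ABV = (1.0456 − 1.0078)·131.25

4.9662 % ABV


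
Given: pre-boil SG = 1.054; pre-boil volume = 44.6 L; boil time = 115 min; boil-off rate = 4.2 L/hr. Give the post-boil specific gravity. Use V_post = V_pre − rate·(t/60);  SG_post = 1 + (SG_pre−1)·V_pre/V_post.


V_post = 44.6 − 4.2·(115/60) = 36.5500
SG_post = 1 + (1.054 − 1)·44.6/36.5500

1.0659


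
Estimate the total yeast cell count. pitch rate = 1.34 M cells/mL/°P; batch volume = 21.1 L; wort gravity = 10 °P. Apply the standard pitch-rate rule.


cells (billions) = rate · V_L · °P
cells = 1.34 · 21.1 · 10

282.7400 billion cells


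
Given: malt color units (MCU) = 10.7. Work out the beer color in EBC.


SRM = 1.4922·MCU^0.6859;  EBC = SRM·1.97
SRM = 1.4922·10.7^0.6859 = 7.5837
EBC = 7.5837·1.97

14.9399 EBC


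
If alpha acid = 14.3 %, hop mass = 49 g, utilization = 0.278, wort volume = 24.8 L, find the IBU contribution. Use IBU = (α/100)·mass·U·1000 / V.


IBU = (14.3/100)·49·0.278·1000 / 24.8

78.5462 IBU


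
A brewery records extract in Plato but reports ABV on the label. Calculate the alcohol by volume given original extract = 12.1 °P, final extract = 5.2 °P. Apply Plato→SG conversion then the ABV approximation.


SG = 259/(259 − P);  ABV = (OG − FG)·131.25
OG = 259/(259 − 12.1) = 1.0490
FG = 259/(259 − 5.2) = 1.0205
ABV = (1.0490 − 1.0205)·131.25

3.7431 % ABV


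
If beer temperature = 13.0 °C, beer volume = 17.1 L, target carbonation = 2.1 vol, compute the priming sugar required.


residual = 14.695·(0.01821 + 0.09011·e^(−0.04·T));  sugar = (target − residual)·4.0·V
residual = 14.695·(0.01821 + 0.09011·e^(−0.04·13.0)) = 1.0548
sugar = (2.1 − 1.0548)·4.0·17.1

71.4889 g


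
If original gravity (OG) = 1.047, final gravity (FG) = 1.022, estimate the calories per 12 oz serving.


ABW = (OG−FG)·131.25·0.79/FG;  °P = 259 − 259/SG (for OG→OE and FG→AE);  RE = 0.1808·OE + 0.8192·AE;  Cal = (6.9·ABW + 4·(RE−0.1))·FG·3.55
ABW = (1.047 − 1.022)·131.25·0.79/1.022 = 2.5364
OE = 259 − 259/1.047 = 11.6266 °P
AE = 259 − 259/1.022 = 5.5753 °P
RE = 0.1808·11.6266 + 0.8192·5.5753 = 6.6694 °P
Cal = (6.9·2.5364 + 4·(6.6694−0.1))·1.022·3.55

158.8334 kcal


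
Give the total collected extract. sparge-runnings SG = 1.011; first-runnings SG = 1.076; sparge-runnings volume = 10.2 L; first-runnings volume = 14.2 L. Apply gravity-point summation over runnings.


total = Σ (SG_i − 1)·1000·V_i
first = (1.076 − 1)·1000·14.2 = 1079.2000
sparge = (1.011 − 1)·1000·10.2 = 112.2000
total = 1079.2000 + 112.2000

1191.4000 gravity·L


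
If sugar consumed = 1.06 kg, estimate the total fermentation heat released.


Q = m_sugar · 590 kJ/kg
Q = 1.06 · 590

625.4000 kJ


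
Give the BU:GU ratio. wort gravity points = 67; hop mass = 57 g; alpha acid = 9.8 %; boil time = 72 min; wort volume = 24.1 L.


U = 1.65·0.000125^(GP/1000)·(1−e^(−0.04t))/4.15;  IBU = (α/100)·m·U·1000/V;  BU:GU = IBU/GP
U = 1.65·0.000125^(67/1000)·(1−e^(−0.04·72))/4.15 = 0.2055
IBU = (9.8/100)·57·0.2055·1000/24.1 = 47.6346
BU:GU = 47.6346/67

0.7110


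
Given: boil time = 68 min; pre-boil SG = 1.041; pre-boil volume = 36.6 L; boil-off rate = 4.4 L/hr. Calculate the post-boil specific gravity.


V_post = V_pre − rate·(t/60);  SG_post = 1 + (SG_pre−1)·V_pre/V_post
V_post = 36.6 − 4.4·(68/60) = 31.6133
SG_post = 1 + (1.041 − 1)·36.6/31.6133

1.0475


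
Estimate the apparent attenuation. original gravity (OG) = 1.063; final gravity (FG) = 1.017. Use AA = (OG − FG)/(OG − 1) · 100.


AA = (1.063 − 1.017)/(1.063 − 1) · 100

73.0159 %


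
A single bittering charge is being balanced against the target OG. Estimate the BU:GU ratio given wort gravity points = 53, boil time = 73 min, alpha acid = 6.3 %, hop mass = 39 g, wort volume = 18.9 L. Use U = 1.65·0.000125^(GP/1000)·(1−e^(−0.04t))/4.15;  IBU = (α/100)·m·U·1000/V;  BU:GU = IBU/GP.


U = 1.65·0.000125^(53/1000)·(1−e^(−0.04·73))/4.15 = 0.2336
IBU = (6.3/100)·39·0.2336·1000/18.9 = 30.3695
BU:GU = 30.3695/53

0.5730


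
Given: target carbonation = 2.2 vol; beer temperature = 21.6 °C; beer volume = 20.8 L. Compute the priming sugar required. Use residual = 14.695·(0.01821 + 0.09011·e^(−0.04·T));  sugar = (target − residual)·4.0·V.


residual = 14.695·(0.01821 + 0.09011·e^(−0.04·21.6)) = 0.8257
sugar = (2.2 − 0.8257)·4.0·20.8

114.3421 g


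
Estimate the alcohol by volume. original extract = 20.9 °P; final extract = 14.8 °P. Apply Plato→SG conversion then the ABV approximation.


SG = 259/(259 − P);  ABV = (OG − FG)·131.25
OG = 259/(259 − 20.9) = 1.0878
FG = 259/(259 − 14.8) = 1.0606
ABV = (1.0878 − 1.0606)·131.25

3.5663 % ABV


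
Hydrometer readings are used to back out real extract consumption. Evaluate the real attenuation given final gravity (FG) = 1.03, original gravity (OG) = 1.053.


AA = (OG−FG)/(OG−1)·100;  RA = AA·0.8192
AA = (1.053 − 1.03)/(1.053 − 1)·100 = 43.3962
RA = 43.3962·0.8192

35.5502 %


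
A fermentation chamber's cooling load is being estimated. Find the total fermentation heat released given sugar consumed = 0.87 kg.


Q = m_sugar · 590 kJ/kg
Q = 0.87 · 590

513.3000 kJ


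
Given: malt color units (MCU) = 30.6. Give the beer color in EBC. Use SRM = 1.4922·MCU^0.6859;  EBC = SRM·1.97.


SRM = 1.4922·30.6^0.6859 = 15.5913
EBC = 15.5913·1.97

30.7149 EBC


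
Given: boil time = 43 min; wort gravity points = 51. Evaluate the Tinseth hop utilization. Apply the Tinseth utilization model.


U = 1.65·0.000125^(GP/1000) · (1 − e^(−0.04·t))/4.15
bigness = 1.65·0.000125^(51/1000) = 1.0433
boil_factor = (1 − e^(−0.04·43))/4.15 = 0.1978
U = 1.0433 · 0.1978

0.2064


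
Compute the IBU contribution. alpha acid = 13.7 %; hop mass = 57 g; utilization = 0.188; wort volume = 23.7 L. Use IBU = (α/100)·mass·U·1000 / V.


IBU = (13.7/100)·57·0.188·1000 / 23.7

61.9448 IBU


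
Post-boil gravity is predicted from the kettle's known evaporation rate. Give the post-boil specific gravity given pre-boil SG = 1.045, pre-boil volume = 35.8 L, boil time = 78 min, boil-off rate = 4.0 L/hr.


V_post = V_pre − rate·(t/60);  SG_post = 1 + (SG_pre−1)·V_pre/V_post
V_post = 35.8 − 4.0·(78/60) = 30.6000
SG_post = 1 + (1.045 − 1)·35.8/30.6000

1.0526


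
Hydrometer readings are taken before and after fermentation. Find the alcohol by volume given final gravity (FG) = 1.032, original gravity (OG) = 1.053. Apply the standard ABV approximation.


ABV = (OG − FG) · 131.25
ABV = (1.053 − 1.032) · 131.25

2.7562 % ABV


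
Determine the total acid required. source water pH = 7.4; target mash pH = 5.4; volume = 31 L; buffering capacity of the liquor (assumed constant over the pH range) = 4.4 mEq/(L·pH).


acid = buffering capacity · (pH_source − pH_target) · V
acid = 4.4 · (7.4 − 5.4) · 31

272.8000 mEq


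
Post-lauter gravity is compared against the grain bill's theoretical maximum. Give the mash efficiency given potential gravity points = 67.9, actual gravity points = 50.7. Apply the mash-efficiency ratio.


efficiency = actual / potential × 100
efficiency = 50.7 / 67.9 × 100

74.6686 %


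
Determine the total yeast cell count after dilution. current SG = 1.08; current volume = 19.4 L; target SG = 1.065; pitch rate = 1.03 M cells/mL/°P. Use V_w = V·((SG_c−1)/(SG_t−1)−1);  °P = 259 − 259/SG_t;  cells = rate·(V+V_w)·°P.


V_w = 19.4·((1.08−1)/(1.065−1)−1) = 4.4769
V_final = 19.4 + 4.4769 = 23.8769
°P = 259 − 259/1.065 = 15.8075
cells = 1.03·23.8769·15.8075

388.7578 billion cells


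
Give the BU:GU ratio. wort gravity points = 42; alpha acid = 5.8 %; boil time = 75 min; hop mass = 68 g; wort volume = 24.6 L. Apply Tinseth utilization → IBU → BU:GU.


U = 1.65·0.000125^(GP/1000)·(1−e^(−0.04t))/4.15;  IBU = (α/100)·m·U·1000/V;  BU:GU = IBU/GP
U = 1.65·0.000125^(42/1000)·(1−e^(−0.04·75))/4.15 = 0.2590
IBU = (5.8/100)·68·0.2590·1000/24.6 = 41.5268
BU:GU = 41.5268/42

0.9887


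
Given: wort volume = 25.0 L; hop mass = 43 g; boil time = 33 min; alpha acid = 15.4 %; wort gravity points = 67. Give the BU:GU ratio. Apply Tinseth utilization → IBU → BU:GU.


U = 1.65·0.000125^(GP/1000)·(1−e^(−0.04t))/4.15;  IBU = (α/100)·m·U·1000/V;  BU:GU = IBU/GP
U = 1.65·0.000125^(67/1000)·(1−e^(−0.04·33))/4.15 = 0.1596
IBU = (15.4/100)·43·0.1596·1000/25.0 = 42.2670
BU:GU = 42.2670/67

0.6309


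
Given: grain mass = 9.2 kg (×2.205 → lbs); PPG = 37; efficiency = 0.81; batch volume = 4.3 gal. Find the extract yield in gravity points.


points = lbs × PPG × eff / vol
lbs = 9.2 × 2.205 = 20.2860
points = 20.2860 × 37 × 0.81 / 4.3

141.3887 points


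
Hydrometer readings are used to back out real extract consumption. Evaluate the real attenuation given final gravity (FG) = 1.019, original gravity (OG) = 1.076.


AA = (OG−FG)/(OG−1)·100;  RA = AA·0.8192
AA = (1.076 − 1.019)/(1.076 − 1)·100 = 75.0000
RA = 75.0000·0.8192

61.4400 %


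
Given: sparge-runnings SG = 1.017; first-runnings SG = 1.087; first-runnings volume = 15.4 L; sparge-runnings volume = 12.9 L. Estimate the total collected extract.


total = Σ (SG_i − 1)·1000·V_i
first = (1.087 − 1)·1000·15.4 = 1339.8000
sparge = (1.017 − 1)·1000·12.9 = 219.3000
total = 1339.8000 + 219.3000

1559.1000 gravity·L


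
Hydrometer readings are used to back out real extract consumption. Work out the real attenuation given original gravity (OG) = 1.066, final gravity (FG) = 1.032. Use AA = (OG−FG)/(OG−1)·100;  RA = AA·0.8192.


AA = (1.066 − 1.032)/(1.066 − 1)·100 = 51.5152
RA = 51.5152·0.8192

42.2012 %


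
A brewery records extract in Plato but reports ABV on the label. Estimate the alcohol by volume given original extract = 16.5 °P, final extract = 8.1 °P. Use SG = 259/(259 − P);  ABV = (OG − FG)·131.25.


OG = 259/(259 − 16.5) = 1.0680
FG = 259/(259 − 8.1) = 1.0323
ABV = (1.0680 − 1.0323)·131.25

4.6932 % ABV


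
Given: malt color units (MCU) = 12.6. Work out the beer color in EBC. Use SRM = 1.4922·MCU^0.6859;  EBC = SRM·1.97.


SRM = 1.4922·12.6^0.6859 = 8.4834
EBC = 8.4834·1.97

16.7123 EBC


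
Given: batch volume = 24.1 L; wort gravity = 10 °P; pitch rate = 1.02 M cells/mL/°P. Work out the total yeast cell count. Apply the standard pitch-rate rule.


cells (billions) = rate · V_L · °P
cells = 1.02 · 24.1 · 10

245.8200 billion cells


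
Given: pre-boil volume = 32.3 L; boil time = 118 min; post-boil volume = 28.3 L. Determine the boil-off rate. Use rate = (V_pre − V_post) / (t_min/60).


rate = (32.3 − 28.3) / (118/60)

2.0339 L/hr


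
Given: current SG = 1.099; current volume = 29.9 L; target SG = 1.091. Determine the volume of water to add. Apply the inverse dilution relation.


V_water = V·((SG_curr − 1)/(SG_target − 1) − 1)
V_water = 29.9·((1.099 − 1)/(1.091 − 1) − 1)

2.6286 L


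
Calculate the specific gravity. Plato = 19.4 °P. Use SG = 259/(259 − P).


SG = 259/(259 − 19.4)

1.0810


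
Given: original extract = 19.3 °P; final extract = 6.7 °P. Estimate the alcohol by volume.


SG = 259/(259 − P);  ABV = (OG − FG)·131.25
OG = 259/(259 − 19.3) = 1.0805
FG = 259/(259 − 6.7) = 1.0266
ABV = (1.0805 − 1.0266)·131.25

7.0825 % ABV


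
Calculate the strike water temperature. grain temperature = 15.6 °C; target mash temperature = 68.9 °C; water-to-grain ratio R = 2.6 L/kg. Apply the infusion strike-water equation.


T_strike = (0.41/R)·(T_mash − T_grain) + T_mash
T_strike = (0.41/2.6)·(68.9 − 15.6) + 68.9

77.3050 °C


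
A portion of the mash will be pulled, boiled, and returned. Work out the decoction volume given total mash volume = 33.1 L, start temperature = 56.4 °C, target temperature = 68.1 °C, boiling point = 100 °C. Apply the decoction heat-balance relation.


V_dec = V_total·(T_target − T_start)/(T_boil − T_start)
V_dec = 33.1·(68.1 − 56.4)/(100 − 56.4)

8.8823 L


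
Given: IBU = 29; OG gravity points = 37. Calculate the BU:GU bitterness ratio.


BU:GU = IBU / OG_points
BU:GU = 29 / 37

0.7838


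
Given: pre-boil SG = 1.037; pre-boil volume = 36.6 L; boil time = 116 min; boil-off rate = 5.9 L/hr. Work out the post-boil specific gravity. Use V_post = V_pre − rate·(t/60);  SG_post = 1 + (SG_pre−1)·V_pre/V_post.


V_post = 36.6 − 5.9·(116/60) = 25.1933
SG_post = 1 + (1.037 − 1)·36.6/25.1933

1.0538


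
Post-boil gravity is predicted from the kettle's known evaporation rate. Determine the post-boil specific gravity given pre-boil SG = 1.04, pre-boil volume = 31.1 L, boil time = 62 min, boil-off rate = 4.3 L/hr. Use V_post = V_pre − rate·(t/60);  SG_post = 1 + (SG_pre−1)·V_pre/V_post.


V_post = 31.1 − 4.3·(62/60) = 26.6567
SG_post = 1 + (1.04 − 1)·31.1/26.6567

1.0467


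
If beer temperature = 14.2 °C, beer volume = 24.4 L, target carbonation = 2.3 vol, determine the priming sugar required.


residual = 14.695·(0.01821 + 0.09011·e^(−0.04·T));  sugar = (target − residual)·4.0·V
residual = 14.695·(0.01821 + 0.09011·e^(−0.04·14.2)) = 1.0179
sugar = (2.3 − 1.0179)·4.0·24.4

125.1286 g


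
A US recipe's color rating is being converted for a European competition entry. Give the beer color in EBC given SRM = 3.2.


EBC = SRM · 1.97
EBC = 3.2 · 1.97

6.3040 EBC


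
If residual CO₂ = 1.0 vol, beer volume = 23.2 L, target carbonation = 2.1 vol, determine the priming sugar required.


sugar = (target − residual)·4.0·V
sugar = (2.1 − 1.0)·4.0·23.2

102.0800 g


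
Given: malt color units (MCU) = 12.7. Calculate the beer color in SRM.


SRM = 1.4922 · MCU^0.6859
SRM = 1.4922 · 12.7^0.6859

8.5295 SRM


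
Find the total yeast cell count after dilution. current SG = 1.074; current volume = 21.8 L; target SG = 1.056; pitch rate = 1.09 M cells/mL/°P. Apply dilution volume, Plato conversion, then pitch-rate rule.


V_w = V·((SG_c−1)/(SG_t−1)−1);  °P = 259 − 259/SG_t;  cells = rate·(V+V_w)·°P
V_w = 21.8·((1.074−1)/(1.056−1)−1) = 7.0071
V_final = 21.8 + 7.0071 = 28.8071
°P = 259 − 259/1.056 = 13.7348
cells = 1.09·28.8071·13.7348

431.2713 billion cells


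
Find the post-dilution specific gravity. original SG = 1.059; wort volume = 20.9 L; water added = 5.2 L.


SG_new = 1 + (SG_old − 1)·V_old/(V_old + V_water)
pts = (1.059 − 1)·1000·20.9/(20.9 + 5.2) = 47.2452
SG_new = 1 + 47.2452/1000

1.0472


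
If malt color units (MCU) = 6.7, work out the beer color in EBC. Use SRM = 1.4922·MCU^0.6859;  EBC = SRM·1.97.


SRM = 1.4922·6.7^0.6859 = 5.5009
EBC = 5.5009·1.97

10.8367 EBC


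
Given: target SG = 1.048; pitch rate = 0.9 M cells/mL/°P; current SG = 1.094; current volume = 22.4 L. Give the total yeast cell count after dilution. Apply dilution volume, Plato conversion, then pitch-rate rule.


V_w = V·((SG_c−1)/(SG_t−1)−1);  °P = 259 − 259/SG_t;  cells = rate·(V+V_w)·°P
V_w = 22.4·((1.094−1)/(1.048−1)−1) = 21.4667
V_final = 22.4 + 21.4667 = 43.8667
°P = 259 − 259/1.048 = 11.8626
cells = 0.9·43.8667·11.8626

468.3353 billion cells


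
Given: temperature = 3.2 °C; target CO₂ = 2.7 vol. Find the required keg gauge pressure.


psi = vols/(0.01821 + 0.09011·e^(−0.04·T)) − 14.695
psi = 2.7/(0.01821 + 0.09011·e^(−0.04·3.2)) − 14.695

12.9991 psi


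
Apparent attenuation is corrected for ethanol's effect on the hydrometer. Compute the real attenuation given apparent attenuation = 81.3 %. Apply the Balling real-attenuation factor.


RA = AA · 0.8192
RA = 81.3 · 0.8192

66.6010 %


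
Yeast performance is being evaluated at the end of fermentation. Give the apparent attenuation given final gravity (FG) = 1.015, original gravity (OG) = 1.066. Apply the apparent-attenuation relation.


AA = (OG − FG)/(OG − 1) · 100
AA = (1.066 − 1.015)/(1.066 − 1) · 100

77.2727 %


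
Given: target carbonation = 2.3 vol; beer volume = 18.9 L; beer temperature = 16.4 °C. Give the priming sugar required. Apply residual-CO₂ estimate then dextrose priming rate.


residual = 14.695·(0.01821 + 0.09011·e^(−0.04·T));  sugar = (target − residual)·4.0·V
residual = 14.695·(0.01821 + 0.09011·e^(−0.04·16.4)) = 0.9547
sugar = (2.3 − 0.9547)·4.0·18.9

101.7019 g


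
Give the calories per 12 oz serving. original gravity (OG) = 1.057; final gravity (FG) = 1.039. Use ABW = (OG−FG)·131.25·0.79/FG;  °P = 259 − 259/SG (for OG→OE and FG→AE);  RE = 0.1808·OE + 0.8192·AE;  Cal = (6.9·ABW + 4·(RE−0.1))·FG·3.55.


ABW = (1.057 − 1.039)·131.25·0.79/1.039 = 1.7963
OE = 259 − 259/1.057 = 13.9669 °P
AE = 259 − 259/1.039 = 9.7218 °P
RE = 0.1808·13.9669 + 0.8192·9.7218 = 10.4894 °P
Cal = (6.9·1.7963 + 4·(10.4894−0.1))·1.039·3.55

198.9993 kcal


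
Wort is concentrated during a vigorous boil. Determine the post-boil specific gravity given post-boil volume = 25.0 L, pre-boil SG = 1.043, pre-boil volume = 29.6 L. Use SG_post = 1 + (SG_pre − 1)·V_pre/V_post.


pts_pre = (1.043 − 1)·1000 = 43.0000
pts_post = 43.0000·29.6/25.0 = 50.9120
SG_post = 1 + 50.9120/1000

1.0509


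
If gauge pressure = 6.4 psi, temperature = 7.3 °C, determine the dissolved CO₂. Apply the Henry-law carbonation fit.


vols = (P + 14.695)·(0.01821 + 0.09011·e^(−0.04·T))
vols = (6.4 + 14.695)·(0.01821 + 0.09011·e^(−0.04·7.3))

1.8037 volumes


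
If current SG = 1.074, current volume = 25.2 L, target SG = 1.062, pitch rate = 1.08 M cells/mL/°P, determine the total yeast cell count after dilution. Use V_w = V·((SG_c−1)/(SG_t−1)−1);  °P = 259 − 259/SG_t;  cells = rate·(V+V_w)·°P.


V_w = 25.2·((1.074−1)/(1.062−1)−1) = 4.8774
V_final = 25.2 + 4.8774 = 30.0774
°P = 259 − 259/1.062 = 15.1205
cells = 1.08·30.0774·15.1205

491.1694 billion cells


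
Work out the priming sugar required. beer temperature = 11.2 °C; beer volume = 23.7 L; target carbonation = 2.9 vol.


residual = 14.695·(0.01821 + 0.09011·e^(−0.04·T));  sugar = (target − residual)·4.0·V
residual = 14.695·(0.01821 + 0.09011·e^(−0.04·11.2)) = 1.1136
sugar = (2.9 − 1.1136)·4.0·23.7

169.3496 g


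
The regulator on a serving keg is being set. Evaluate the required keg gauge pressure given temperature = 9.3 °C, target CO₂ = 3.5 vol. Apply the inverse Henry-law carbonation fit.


psi = vols/(0.01821 + 0.09011·e^(−0.04·T)) − 14.695
psi = 3.5/(0.01821 + 0.09011·e^(−0.04·9.3)) − 14.695

28.8765 psi


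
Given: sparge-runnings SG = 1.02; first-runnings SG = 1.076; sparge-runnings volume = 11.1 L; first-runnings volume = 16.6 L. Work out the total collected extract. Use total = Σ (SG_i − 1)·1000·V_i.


first = (1.076 − 1)·1000·16.6 = 1261.6000
sparge = (1.02 − 1)·1000·11.1 = 222.0000
total = 1261.6000 + 222.0000

1483.6000 gravity·L


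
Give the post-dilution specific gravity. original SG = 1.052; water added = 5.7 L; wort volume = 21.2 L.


SG_new = 1 + (SG_old − 1)·V_old/(V_old + V_water)
pts = (1.052 − 1)·1000·21.2/(21.2 + 5.7) = 40.9814
SG_new = 1 + 40.9814/1000

1.0410


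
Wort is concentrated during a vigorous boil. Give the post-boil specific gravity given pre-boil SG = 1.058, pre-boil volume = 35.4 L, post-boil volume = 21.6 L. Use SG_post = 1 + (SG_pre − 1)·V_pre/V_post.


pts_pre = (1.058 − 1)·1000 = 58.0000
pts_post = 58.0000·35.4/21.6 = 95.0556
SG_post = 1 + 95.0556/1000

1.0951


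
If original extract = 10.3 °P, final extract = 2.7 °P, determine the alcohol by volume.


SG = 259/(259 − P);  ABV = (OG − FG)·131.25
OG = 259/(259 − 10.3) = 1.0414
FG = 259/(259 − 2.7) = 1.0105
ABV = (1.0414 − 1.0105)·131.25

4.0531 % ABV


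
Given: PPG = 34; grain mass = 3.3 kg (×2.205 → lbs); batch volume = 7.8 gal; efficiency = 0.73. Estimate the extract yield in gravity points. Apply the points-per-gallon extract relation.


points = lbs × PPG × eff / vol
lbs = 3.3 × 2.205 = 7.2765
points = 7.2765 × 34 × 0.73 / 7.8

23.1542 points


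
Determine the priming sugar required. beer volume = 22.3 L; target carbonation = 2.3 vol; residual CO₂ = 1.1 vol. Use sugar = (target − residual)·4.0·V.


sugar = (2.3 − 1.1)·4.0·22.3

107.0400 g


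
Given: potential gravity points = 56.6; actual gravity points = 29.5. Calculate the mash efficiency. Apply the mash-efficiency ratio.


efficiency = actual / potential × 100
efficiency = 29.5 / 56.6 × 100

52.1201 %


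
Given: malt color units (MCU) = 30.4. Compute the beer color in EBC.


SRM = 1.4922·MCU^0.6859;  EBC = SRM·1.97
SRM = 1.4922·30.4^0.6859 = 15.5214
EBC = 15.5214·1.97

30.5771 EBC


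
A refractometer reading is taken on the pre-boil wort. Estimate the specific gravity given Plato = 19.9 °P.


SG = 259/(259 − P)
SG = 259/(259 − 19.9)

1.0832


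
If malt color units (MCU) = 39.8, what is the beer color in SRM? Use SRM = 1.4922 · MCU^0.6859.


SRM = 1.4922 · 39.8^0.6859

18.6718 SRM


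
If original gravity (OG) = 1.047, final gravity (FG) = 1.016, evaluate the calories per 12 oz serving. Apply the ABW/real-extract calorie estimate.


ABW = (OG−FG)·131.25·0.79/FG;  °P = 259 − 259/SG (for OG→OE and FG→AE);  RE = 0.1808·OE + 0.8192·AE;  Cal = (6.9·ABW + 4·(RE−0.1))·FG·3.55
ABW = (1.047 − 1.016)·131.25·0.79/1.016 = 3.1637
OE = 259 − 259/1.047 = 11.6266 °P
AE = 259 − 259/1.016 = 4.0787 °P
RE = 0.1808·11.6266 + 0.8192·4.0787 = 5.4434 °P
Cal = (6.9·3.1637 + 4·(5.4434−0.1))·1.016·3.55

155.8247 kcal


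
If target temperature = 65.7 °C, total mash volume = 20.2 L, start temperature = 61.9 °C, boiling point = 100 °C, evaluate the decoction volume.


V_dec = V_total·(T_target − T_start)/(T_boil − T_start)
V_dec = 20.2·(65.7 − 61.9)/(100 − 61.9)

2.0147 L


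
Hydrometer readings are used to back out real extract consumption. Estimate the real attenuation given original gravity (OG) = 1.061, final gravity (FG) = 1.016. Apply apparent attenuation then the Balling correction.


AA = (OG−FG)/(OG−1)·100;  RA = AA·0.8192
AA = (1.061 − 1.016)/(1.061 − 1)·100 = 73.7705
RA = 73.7705·0.8192

60.4328 %


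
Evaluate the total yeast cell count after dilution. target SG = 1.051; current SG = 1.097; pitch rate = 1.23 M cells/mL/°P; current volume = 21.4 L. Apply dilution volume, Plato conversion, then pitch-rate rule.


V_w = V·((SG_c−1)/(SG_t−1)−1);  °P = 259 − 259/SG_t;  cells = rate·(V+V_w)·°P
V_w = 21.4·((1.097−1)/(1.051−1)−1) = 19.3020
V_final = 21.4 + 19.3020 = 40.7020
°P = 259 − 259/1.051 = 12.5680
cells = 1.23·40.7020·12.5680

629.1985 billion cells


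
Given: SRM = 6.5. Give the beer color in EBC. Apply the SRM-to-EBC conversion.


EBC = SRM · 1.97
EBC = 6.5 · 1.97

12.8050 EBC


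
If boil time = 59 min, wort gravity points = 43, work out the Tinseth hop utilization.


U = 1.65·0.000125^(GP/1000) · (1 − e^(−0.04·t))/4.15
bigness = 1.65·0.000125^(43/1000) = 1.1211
boil_factor = (1 − e^(−0.04·59))/4.15 = 0.2182
U = 1.1211 · 0.2182

0.2446


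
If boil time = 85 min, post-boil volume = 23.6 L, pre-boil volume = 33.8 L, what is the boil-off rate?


rate = (V_pre − V_post) / (t_min/60)
rate = (33.8 − 23.6) / (85/60)

7.2000 L/hr


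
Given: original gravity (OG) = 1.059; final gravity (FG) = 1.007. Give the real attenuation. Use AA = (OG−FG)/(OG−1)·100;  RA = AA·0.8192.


AA = (1.059 − 1.007)/(1.059 − 1)·100 = 88.1356
RA = 88.1356·0.8192

72.2007 %


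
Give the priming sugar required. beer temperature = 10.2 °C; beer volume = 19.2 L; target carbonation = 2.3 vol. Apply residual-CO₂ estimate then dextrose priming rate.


residual = 14.695·(0.01821 + 0.09011·e^(−0.04·T));  sugar = (target − residual)·4.0·V
residual = 14.695·(0.01821 + 0.09011·e^(−0.04·10.2)) = 1.1481
sugar = (2.3 − 1.1481)·4.0·19.2

88.4630 g


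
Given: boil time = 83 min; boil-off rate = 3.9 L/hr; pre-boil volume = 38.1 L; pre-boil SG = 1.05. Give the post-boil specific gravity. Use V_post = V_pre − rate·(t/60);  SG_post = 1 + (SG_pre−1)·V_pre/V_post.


V_post = 38.1 − 3.9·(83/60) = 32.7050
SG_post = 1 + (1.05 − 1)·38.1/32.7050

1.0582


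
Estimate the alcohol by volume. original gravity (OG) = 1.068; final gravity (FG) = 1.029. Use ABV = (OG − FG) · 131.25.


ABV = (1.068 − 1.029) · 131.25

5.1188 % ABV


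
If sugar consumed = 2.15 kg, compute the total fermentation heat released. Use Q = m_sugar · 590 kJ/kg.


Q = 2.15 · 590

1268.5000 kJ


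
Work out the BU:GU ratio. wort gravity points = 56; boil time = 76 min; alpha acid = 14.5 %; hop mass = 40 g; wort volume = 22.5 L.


U = 1.65·0.000125^(GP/1000)·(1−e^(−0.04t))/4.15;  IBU = (α/100)·m·U·1000/V;  BU:GU = IBU/GP
U = 1.65·0.000125^(56/1000)·(1−e^(−0.04·76))/4.15 = 0.2289
IBU = (14.5/100)·40·0.2289·1000/22.5 = 58.9957
BU:GU = 58.9957/56

1.0535


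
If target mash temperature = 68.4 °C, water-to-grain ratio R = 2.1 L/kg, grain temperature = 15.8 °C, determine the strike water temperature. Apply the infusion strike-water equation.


T_strike = (0.41/R)·(T_mash − T_grain) + T_mash
T_strike = (0.41/2.1)·(68.4 − 15.8) + 68.4

78.6695 °C


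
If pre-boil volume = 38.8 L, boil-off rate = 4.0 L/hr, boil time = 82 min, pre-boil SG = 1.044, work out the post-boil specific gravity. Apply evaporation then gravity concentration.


V_post = V_pre − rate·(t/60);  SG_post = 1 + (SG_pre−1)·V_pre/V_post
V_post = 38.8 − 4.0·(82/60) = 33.3333
SG_post = 1 + (1.044 − 1)·38.8/33.3333

1.0512
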